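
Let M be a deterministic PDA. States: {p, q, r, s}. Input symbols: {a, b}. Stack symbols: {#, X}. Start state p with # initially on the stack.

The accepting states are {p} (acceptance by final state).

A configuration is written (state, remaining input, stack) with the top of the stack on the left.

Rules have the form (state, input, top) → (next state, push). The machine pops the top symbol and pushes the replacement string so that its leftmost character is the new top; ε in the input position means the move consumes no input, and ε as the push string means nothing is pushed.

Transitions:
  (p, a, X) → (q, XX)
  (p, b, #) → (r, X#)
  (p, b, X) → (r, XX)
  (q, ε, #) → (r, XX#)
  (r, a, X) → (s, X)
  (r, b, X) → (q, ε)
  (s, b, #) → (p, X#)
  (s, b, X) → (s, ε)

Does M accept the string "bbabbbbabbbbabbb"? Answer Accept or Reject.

(p, bbabbbbabbbbabbb, #)
  read b, top #: go to r, push X# → (r, babbbbabbbbabbb, X#)
  read b, top X: go to q, push ε → (q, abbbbabbbbabbb, #)
  ε-move, top #: go to r, push XX# → (r, abbbbabbbbabbb, XX#)
  read a, top X: go to s, push X → (s, bbbbabbbbabbb, XX#)
  read b, top X: go to s, push ε → (s, bbbabbbbabbb, X#)
  read b, top X: go to s, push ε → (s, bbabbbbabbb, #)
  read b, top #: go to p, push X# → (p, babbbbabbb, X#)
  read b, top X: go to r, push XX → (r, abbbbabbb, XX#)
  read a, top X: go to s, push X → (s, bbbbabbb, XX#)
  read b, top X: go to s, push ε → (s, bbbabbb, X#)
  read b, top X: go to s, push ε → (s, bbabbb, #)
  read b, top #: go to p, push X# → (p, babbb, X#)
  read b, top X: go to r, push XX → (r, abbb, XX#)
  read a, top X: go to s, push X → (s, bbb, XX#)
  read b, top X: go to s, push ε → (s, bb, X#)
  read b, top X: go to s, push ε → (s, b, #)
  read b, top #: go to p, push X# → (p, ε, X#)
All input consumed; state p ∈ F.

Accept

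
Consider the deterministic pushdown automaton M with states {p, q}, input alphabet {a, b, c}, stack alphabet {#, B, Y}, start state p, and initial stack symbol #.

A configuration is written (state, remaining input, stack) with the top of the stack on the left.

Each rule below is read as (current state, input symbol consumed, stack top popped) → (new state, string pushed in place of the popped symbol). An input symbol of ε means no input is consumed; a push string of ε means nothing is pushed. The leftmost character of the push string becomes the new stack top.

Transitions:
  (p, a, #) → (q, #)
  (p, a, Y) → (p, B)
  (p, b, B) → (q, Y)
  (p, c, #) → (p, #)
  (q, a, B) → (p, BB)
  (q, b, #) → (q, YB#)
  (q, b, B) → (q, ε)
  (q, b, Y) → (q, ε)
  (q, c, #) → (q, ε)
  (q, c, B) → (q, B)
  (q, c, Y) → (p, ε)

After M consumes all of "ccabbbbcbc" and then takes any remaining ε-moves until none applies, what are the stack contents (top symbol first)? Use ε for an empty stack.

#

(p, ccabbbbcbc, #)
  read c, top #: go to p, push # → (p, cabbbbcbc, #)
  read c, top #: go to p, push # → (p, abbbbcbc, #)
  read a, top #: go to q, push # → (q, bbbbcbc, #)
  read b, top #: go to q, push YB# → (q, bbbcbc, YB#)
  read b, top Y: go to q, push ε → (q, bbcbc, B#)
  read b, top B: go to q, push ε → (q, bcbc, #)
  read b, top #: go to q, push YB# → (q, cbc, YB#)
  read c, top Y: go to p, push ε → (p, bc, B#)
  read b, top B: go to q, push Y → (q, c, Y#)
  read c, top Y: go to p, push ε → (p, ε, #)
All input consumed in state p with stack #.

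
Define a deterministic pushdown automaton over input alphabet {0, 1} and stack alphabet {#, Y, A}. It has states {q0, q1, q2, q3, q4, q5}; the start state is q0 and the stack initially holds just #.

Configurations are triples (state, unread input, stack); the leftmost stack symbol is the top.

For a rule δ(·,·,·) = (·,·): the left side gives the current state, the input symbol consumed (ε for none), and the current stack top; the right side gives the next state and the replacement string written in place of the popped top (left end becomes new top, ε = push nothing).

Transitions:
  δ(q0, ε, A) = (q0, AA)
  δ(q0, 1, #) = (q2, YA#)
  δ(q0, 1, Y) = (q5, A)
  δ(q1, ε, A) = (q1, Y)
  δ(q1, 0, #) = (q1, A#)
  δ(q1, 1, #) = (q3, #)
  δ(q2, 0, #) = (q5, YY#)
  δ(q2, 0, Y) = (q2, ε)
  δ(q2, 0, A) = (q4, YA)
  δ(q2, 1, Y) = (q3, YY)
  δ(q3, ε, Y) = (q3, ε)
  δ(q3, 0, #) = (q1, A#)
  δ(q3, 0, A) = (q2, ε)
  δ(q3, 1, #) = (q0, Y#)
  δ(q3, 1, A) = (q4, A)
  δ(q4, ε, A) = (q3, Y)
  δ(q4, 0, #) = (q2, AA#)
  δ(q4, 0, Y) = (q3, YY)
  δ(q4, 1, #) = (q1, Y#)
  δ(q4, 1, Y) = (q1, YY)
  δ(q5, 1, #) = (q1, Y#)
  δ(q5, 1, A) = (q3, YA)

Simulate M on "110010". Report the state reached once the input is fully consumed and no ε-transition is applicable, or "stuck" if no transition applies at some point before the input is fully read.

stuck

(q0, 110010, #)
  read 1, top #: go to q2, push YA# → (q2, 10010, YA#)
  read 1, top Y: go to q3, push YY → (q3, 0010, YYA#)
  ε-move, top Y: go to q3, push ε → (q3, 0010, YA#)
  ε-move, top Y: go to q3, push ε → (q3, 0010, A#)
  read 0, top A: go to q2, push ε → (q2, 010, #)
  read 0, top #: go to q5, push YY# → (q5, 10, YY#)
No transition for (q5, 1, top Y); M blocks with input 10 remaining.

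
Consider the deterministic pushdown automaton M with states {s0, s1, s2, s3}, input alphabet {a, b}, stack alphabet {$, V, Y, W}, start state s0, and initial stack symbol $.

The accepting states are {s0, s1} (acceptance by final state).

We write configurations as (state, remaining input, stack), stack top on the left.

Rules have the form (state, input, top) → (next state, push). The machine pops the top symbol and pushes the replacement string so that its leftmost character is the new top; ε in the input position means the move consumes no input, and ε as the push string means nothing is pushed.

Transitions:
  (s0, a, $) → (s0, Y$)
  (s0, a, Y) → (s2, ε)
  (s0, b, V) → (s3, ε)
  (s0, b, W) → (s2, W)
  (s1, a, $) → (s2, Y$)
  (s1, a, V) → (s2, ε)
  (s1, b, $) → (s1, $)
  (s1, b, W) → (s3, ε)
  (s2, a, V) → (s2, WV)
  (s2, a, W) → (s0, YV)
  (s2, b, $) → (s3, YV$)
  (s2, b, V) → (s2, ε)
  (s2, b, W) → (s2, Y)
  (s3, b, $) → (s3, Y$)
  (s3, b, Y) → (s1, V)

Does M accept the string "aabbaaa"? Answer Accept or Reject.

(s0, aabbaaa, $)
  read a, top $: go to s0, push Y$ → (s0, abbaaa, Y$)
  read a, top Y: go to s2, push ε → (s2, bbaaa, $)
  read b, top $: go to s3, push YV$ → (s3, baaa, YV$)
  read b, top Y: go to s1, push V → (s1, aaa, VV$)
  read a, top V: go to s2, push ε → (s2, aa, V$)
  read a, top V: go to s2, push WV → (s2, a, WV$)
  read a, top W: go to s0, push YV → (s0, ε, YVV$)
All input consumed; state s0 ∈ F.

Accept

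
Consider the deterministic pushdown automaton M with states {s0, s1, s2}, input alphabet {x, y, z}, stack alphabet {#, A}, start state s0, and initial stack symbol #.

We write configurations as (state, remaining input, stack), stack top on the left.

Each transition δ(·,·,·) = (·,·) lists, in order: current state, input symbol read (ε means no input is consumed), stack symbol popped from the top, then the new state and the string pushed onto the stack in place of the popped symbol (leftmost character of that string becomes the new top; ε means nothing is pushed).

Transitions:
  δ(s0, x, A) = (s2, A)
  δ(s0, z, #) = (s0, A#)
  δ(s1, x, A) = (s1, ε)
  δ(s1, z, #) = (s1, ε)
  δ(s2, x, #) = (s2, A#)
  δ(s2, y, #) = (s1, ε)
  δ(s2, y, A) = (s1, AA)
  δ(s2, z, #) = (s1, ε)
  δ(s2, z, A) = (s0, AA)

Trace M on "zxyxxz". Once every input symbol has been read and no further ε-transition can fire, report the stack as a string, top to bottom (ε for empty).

ε

(s0, zxyxxz, #) ⊢ (s0, xyxxz, A#) ⊢ (s2, yxxz, A#) ⊢ (s1, xxz, AA#) ⊢ (s1, xz, A#) ⊢ (s1, z, #) ⊢ (s1, ε, ε)
All input consumed in state s1 with stack ε.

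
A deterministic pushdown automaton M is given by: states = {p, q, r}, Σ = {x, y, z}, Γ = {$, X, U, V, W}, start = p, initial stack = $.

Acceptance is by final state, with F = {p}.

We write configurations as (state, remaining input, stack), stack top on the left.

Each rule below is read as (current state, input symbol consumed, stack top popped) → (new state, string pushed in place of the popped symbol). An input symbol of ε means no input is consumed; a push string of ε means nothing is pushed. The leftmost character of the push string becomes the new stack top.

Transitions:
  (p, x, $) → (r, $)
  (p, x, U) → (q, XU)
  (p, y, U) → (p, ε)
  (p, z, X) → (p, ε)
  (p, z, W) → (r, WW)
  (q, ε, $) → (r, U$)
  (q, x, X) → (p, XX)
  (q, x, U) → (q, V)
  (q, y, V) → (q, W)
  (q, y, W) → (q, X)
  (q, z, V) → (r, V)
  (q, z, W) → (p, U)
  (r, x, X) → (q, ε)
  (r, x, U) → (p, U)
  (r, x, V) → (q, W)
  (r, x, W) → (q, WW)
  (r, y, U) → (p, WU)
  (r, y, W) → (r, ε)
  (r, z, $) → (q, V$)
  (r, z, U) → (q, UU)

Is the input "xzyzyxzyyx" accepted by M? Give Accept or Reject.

Accept

(p, xzyzyxzyyx, $)
  read x, top $: go to r, push $ → (r, zyzyxzyyx, $)
  read z, top $: go to q, push V$ → (q, yzyxzyyx, V$)
  read y, top V: go to q, push W → (q, zyxzyyx, W$)
  read z, top W: go to p, push U → (p, yxzyyx, U$)
  read y, top U: go to p, push ε → (p, xzyyx, $)
  read x, top $: go to r, push $ → (r, zyyx, $)
  read z, top $: go to q, push V$ → (q, yyx, V$)
  read y, top V: go to q, push W → (q, yx, W$)
  read y, top W: go to q, push X → (q, x, X$)
  read x, top X: go to p, push XX → (p, ε, XX$)
All input consumed; state p ∈ F.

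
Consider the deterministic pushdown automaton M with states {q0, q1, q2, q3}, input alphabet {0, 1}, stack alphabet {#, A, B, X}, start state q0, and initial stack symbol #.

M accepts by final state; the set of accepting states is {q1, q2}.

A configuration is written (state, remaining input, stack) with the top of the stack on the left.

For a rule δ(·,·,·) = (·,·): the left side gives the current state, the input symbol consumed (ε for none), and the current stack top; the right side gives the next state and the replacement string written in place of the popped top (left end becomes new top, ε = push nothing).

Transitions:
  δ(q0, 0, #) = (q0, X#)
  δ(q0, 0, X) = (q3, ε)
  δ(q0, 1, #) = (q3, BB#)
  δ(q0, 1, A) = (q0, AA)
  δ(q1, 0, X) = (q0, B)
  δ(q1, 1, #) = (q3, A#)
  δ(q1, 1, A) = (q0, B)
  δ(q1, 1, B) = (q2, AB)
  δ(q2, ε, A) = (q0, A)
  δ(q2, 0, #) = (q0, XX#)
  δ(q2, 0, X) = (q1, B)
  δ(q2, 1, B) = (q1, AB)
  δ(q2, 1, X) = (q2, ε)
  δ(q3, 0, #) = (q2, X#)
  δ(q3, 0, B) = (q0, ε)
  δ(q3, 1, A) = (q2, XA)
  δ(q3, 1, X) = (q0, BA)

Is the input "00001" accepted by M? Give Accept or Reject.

(q0, 00001, #) ⊢ (q0, 0001, X#) ⊢ (q3, 001, #) ⊢ (q2, 01, X#) ⊢ (q1, 1, B#) ⊢ (q2, ε, AB#)
All input consumed; state q2 ∈ F.

Accept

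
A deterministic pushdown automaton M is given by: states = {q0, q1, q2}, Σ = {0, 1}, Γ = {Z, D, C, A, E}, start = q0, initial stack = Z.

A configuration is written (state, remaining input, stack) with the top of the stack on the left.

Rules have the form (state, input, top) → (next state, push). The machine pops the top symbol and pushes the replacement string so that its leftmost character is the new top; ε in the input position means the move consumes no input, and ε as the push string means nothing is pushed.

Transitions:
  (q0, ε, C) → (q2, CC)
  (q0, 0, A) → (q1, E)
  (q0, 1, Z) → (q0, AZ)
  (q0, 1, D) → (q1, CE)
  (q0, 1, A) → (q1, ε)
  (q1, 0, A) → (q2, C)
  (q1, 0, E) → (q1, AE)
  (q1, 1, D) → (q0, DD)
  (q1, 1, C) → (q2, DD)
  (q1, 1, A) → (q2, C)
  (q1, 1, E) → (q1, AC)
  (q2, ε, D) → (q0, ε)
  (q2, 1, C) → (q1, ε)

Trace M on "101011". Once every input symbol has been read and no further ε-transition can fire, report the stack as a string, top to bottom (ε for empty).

DZ

(q0, 101011, Z)
  read 1, top Z: go to q0, push AZ → (q0, 01011, AZ)
  read 0, top A: go to q1, push E → (q1, 1011, EZ)
  read 1, top E: go to q1, push AC → (q1, 011, ACZ)
  read 0, top A: go to q2, push C → (q2, 11, CCZ)
  read 1, top C: go to q1, push ε → (q1, 1, CZ)
  read 1, top C: go to q2, push DD → (q2, ε, DDZ)
  ε-move, top D: go to q0, push ε → (q0, ε, DZ)
All input consumed in state q0 with stack DZ.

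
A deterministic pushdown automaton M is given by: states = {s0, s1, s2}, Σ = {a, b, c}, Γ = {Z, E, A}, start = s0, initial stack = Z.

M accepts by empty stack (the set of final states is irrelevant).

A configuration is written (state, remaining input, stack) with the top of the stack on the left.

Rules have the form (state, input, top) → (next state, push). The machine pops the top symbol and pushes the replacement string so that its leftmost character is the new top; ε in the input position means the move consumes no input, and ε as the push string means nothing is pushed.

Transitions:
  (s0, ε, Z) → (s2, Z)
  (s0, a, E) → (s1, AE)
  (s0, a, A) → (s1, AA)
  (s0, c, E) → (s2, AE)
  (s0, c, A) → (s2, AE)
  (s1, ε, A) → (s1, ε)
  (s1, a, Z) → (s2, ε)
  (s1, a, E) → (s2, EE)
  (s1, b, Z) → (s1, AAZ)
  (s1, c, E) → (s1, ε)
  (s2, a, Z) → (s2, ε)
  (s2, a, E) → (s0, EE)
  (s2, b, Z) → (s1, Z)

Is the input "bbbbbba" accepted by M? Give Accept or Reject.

Accept

(s0, bbbbbba, Z)
  ε-move, top Z: go to s2, push Z → (s2, bbbbbba, Z)
  read b, top Z: go to s1, push Z → (s1, bbbbba, Z)
  read b, top Z: go to s1, push AAZ → (s1, bbbba, AAZ)
  ε-move, top A: go to s1, push ε → (s1, bbbba, AZ)
  ε-move, top A: go to s1, push ε → (s1, bbbba, Z)
  read b, top Z: go to s1, push AAZ → (s1, bbba, AAZ)
  ε-move, top A: go to s1, push ε → (s1, bbba, AZ)
  ε-move, top A: go to s1, push ε → (s1, bbba, Z)
  read b, top Z: go to s1, push AAZ → (s1, bba, AAZ)
  ε-move, top A: go to s1, push ε → (s1, bba, AZ)
  ε-move, top A: go to s1, push ε → (s1, bba, Z)
  read b, top Z: go to s1, push AAZ → (s1, ba, AAZ)
  ε-move, top A: go to s1, push ε → (s1, ba, AZ)
  ε-move, top A: go to s1, push ε → (s1, ba, Z)
  read b, top Z: go to s1, push AAZ → (s1, a, AAZ)
  ε-move, top A: go to s1, push ε → (s1, a, AZ)
  ε-move, top A: go to s1, push ε → (s1, a, Z)
  read a, top Z: go to s2, push ε → (s2, ε, ε)
All input consumed and the stack is empty.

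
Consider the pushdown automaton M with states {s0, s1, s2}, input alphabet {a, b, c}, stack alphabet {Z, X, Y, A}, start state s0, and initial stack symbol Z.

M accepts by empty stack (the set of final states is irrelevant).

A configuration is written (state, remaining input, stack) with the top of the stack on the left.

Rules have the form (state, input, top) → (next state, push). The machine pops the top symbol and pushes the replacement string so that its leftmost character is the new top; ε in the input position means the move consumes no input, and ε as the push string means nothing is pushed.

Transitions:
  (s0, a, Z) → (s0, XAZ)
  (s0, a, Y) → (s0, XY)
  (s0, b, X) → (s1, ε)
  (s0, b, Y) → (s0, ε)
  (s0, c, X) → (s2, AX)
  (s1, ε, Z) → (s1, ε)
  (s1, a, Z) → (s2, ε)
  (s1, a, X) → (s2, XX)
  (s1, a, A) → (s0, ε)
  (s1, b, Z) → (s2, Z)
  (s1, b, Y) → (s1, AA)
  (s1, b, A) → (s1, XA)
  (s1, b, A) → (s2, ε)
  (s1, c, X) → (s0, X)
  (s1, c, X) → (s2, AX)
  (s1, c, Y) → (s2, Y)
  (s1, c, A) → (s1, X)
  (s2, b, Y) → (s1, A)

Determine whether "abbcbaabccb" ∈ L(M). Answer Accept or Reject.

One accepting computation: (s0, abbcbaabccb, Z) ⊢ (s0, bbcbaabccb, XAZ) ⊢ (s1, bcbaabccb, AZ) ⊢ (s1, cbaabccb, XAZ) ⊢ (s0, baabccb, XAZ) ⊢ (s1, aabccb, AZ) ⊢ (s0, abccb, Z) ⊢ (s0, bccb, XAZ) ⊢ (s1, ccb, AZ) ⊢ (s1, cb, XZ) ⊢ (s0, b, XZ) ⊢ (s1, ε, Z) ⊢ (s1, ε, ε)
All input consumed and the stack is empty.

Accept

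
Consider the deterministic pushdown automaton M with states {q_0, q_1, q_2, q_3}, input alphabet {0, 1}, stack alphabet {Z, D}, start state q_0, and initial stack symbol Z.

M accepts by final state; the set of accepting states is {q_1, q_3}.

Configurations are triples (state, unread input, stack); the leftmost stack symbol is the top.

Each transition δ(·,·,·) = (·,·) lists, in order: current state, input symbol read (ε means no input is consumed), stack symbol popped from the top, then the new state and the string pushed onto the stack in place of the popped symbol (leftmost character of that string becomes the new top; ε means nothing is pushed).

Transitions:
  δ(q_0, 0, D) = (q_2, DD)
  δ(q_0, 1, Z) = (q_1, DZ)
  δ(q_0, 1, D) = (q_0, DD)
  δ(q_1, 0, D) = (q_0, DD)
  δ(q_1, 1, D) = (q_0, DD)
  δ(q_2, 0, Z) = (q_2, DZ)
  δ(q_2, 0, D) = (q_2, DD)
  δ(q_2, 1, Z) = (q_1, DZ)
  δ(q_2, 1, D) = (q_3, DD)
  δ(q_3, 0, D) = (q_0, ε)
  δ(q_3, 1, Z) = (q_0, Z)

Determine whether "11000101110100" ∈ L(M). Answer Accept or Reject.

(q_0, 11000101110100, Z) ⊢ (q_1, 1000101110100, DZ) ⊢ (q_0, 000101110100, DDZ) ⊢ (q_2, 00101110100, DDDZ) ⊢ (q_2, 0101110100, DDDDZ) ⊢ (q_2, 101110100, DDDDDZ) ⊢ (q_3, 01110100, DDDDDDZ) ⊢ (q_0, 1110100, DDDDDZ) ⊢ (q_0, 110100, DDDDDDZ) ⊢ (q_0, 10100, DDDDDDDZ) ⊢ (q_0, 0100, DDDDDDDDZ) ⊢ (q_2, 100, DDDDDDDDDZ) ⊢ (q_3, 00, DDDDDDDDDDZ) ⊢ (q_0, 0, DDDDDDDDDZ) ⊢ (q_2, ε, DDDDDDDDDDZ)
All input consumed; state q_2 ∉ F and no further ε-move applies.

Reject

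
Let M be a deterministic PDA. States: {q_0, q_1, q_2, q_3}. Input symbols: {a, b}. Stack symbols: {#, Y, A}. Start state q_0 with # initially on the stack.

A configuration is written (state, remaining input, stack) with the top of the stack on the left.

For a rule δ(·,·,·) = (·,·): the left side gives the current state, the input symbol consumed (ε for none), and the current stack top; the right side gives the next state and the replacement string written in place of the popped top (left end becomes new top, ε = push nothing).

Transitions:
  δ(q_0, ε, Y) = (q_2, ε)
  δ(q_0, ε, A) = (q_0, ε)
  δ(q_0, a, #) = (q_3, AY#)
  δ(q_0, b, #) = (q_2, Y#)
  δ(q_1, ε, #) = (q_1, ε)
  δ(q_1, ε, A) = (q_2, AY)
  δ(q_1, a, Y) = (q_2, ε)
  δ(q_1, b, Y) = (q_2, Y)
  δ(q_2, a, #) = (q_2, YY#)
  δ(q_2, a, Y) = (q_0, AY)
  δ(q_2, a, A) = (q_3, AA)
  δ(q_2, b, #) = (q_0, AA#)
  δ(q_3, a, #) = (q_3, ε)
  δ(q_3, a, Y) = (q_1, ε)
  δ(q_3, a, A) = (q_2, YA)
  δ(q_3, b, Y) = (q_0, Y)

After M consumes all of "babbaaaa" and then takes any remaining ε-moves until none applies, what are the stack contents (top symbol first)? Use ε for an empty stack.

(q_0, babbaaaa, #) ⊢ (q_2, abbaaaa, Y#) ⊢ (q_0, bbaaaa, AY#) ⊢ (q_0, bbaaaa, Y#) ⊢ (q_2, bbaaaa, #) ⊢ (q_0, baaaa, AA#) ⊢ (q_0, baaaa, A#) ⊢ (q_0, baaaa, #) ⊢ (q_2, aaaa, Y#) ⊢ (q_0, aaa, AY#) ⊢ (q_0, aaa, Y#) ⊢ (q_2, aaa, #) ⊢ (q_2, aa, YY#) ⊢ (q_0, a, AYY#) ⊢ (q_0, a, YY#) ⊢ (q_2, a, Y#) ⊢ (q_0, ε, AY#) ⊢ (q_0, ε, Y#) ⊢ (q_2, ε, #)
All input consumed in state q_2 with stack #.

#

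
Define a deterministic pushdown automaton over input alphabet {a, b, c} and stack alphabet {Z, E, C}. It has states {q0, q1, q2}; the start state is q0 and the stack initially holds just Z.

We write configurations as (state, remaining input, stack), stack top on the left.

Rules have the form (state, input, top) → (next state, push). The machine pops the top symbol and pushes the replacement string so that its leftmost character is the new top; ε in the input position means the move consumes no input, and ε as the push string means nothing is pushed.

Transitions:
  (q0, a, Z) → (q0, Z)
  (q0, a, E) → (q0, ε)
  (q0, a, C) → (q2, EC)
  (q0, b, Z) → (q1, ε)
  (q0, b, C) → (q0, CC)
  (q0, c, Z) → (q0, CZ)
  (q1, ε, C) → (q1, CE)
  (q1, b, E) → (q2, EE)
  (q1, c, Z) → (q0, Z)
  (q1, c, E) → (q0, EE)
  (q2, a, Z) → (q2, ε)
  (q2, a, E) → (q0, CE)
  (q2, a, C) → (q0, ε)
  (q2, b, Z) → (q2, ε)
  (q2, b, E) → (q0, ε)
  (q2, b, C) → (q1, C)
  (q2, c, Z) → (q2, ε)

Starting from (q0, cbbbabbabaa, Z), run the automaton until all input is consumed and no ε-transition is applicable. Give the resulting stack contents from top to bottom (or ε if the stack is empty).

CECCCCCZ

(q0, cbbbabbabaa, Z) ⊢ (q0, bbbabbabaa, CZ) ⊢ (q0, bbabbabaa, CCZ) ⊢ (q0, babbabaa, CCCZ) ⊢ (q0, abbabaa, CCCCZ) ⊢ (q2, bbabaa, ECCCCZ) ⊢ (q0, babaa, CCCCZ) ⊢ (q0, abaa, CCCCCZ) ⊢ (q2, baa, ECCCCCZ) ⊢ (q0, aa, CCCCCZ) ⊢ (q2, a, ECCCCCZ) ⊢ (q0, ε, CECCCCCZ)
All input consumed in state q0 with stack CECCCCCZ.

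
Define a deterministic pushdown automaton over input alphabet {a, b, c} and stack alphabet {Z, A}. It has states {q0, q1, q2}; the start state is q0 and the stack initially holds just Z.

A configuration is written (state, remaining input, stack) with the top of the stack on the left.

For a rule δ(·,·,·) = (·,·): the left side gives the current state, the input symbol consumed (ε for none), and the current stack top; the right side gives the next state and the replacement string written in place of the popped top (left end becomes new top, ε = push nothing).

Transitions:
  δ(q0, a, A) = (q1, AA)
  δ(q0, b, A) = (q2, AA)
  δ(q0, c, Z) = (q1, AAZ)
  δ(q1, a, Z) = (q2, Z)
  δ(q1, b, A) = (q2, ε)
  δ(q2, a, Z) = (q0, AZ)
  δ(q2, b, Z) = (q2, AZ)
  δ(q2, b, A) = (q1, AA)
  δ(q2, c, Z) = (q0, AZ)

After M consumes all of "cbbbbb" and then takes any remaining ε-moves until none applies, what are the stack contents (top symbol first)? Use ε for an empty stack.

AZ

(q0, cbbbbb, Z)
  read c, top Z: go to q1, push AAZ → (q1, bbbbb, AAZ)
  read b, top A: go to q2, push ε → (q2, bbbb, AZ)
  read b, top A: go to q1, push AA → (q1, bbb, AAZ)
  read b, top A: go to q2, push ε → (q2, bb, AZ)
  read b, top A: go to q1, push AA → (q1, b, AAZ)
  read b, top A: go to q2, push ε → (q2, ε, AZ)
All input consumed in state q2 with stack AZ.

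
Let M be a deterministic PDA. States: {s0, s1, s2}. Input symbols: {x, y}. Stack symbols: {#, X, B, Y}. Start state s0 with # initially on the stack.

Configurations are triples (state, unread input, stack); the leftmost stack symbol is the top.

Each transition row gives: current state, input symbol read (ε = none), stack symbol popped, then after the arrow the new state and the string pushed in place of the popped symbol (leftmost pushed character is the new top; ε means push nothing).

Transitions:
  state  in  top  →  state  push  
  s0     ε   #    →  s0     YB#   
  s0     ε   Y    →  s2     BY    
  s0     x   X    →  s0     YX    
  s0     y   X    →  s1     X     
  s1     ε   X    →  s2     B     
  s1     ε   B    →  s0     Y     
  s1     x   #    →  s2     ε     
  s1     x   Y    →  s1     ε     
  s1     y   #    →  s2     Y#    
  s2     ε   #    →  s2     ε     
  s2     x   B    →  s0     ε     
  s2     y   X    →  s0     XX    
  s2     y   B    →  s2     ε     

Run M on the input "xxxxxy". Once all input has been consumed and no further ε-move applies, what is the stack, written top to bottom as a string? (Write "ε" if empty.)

YB#

(s0, xxxxxy, #)
  ε-move, top #: go to s0, push YB# → (s0, xxxxxy, YB#)
  ε-move, top Y: go to s2, push BY → (s2, xxxxxy, BYB#)
  read x, top B: go to s0, push ε → (s0, xxxxy, YB#)
  ε-move, top Y: go to s2, push BY → (s2, xxxxy, BYB#)
  read x, top B: go to s0, push ε → (s0, xxxy, YB#)
  ε-move, top Y: go to s2, push BY → (s2, xxxy, BYB#)
  read x, top B: go to s0, push ε → (s0, xxy, YB#)
  ε-move, top Y: go to s2, push BY → (s2, xxy, BYB#)
  read x, top B: go to s0, push ε → (s0, xy, YB#)
  ε-move, top Y: go to s2, push BY → (s2, xy, BYB#)
  read x, top B: go to s0, push ε → (s0, y, YB#)
  ε-move, top Y: go to s2, push BY → (s2, y, BYB#)
  read y, top B: go to s2, push ε → (s2, ε, YB#)
All input consumed in state s2 with stack YB#.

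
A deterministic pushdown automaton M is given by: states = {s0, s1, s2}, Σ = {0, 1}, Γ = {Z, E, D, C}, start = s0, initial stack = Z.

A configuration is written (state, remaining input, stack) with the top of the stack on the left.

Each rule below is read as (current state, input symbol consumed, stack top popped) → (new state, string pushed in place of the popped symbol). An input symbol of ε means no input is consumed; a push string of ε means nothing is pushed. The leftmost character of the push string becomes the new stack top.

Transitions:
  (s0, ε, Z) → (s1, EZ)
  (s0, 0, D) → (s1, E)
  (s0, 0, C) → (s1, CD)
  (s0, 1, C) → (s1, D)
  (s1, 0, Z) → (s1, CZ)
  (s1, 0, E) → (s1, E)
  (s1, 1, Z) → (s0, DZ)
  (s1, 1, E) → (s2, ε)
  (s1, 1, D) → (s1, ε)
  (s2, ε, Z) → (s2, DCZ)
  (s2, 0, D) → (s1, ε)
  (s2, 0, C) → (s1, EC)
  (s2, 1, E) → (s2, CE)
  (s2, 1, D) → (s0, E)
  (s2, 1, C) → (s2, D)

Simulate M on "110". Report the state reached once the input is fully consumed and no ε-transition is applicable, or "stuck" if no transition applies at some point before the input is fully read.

(s0, 110, Z)
  ε-move, top Z: go to s1, push EZ → (s1, 110, EZ)
  read 1, top E: go to s2, push ε → (s2, 10, Z)
  ε-move, top Z: go to s2, push DCZ → (s2, 10, DCZ)
  read 1, top D: go to s0, push E → (s0, 0, ECZ)
No transition for (s0, 0, top E); M blocks with input 0 remaining.

stuck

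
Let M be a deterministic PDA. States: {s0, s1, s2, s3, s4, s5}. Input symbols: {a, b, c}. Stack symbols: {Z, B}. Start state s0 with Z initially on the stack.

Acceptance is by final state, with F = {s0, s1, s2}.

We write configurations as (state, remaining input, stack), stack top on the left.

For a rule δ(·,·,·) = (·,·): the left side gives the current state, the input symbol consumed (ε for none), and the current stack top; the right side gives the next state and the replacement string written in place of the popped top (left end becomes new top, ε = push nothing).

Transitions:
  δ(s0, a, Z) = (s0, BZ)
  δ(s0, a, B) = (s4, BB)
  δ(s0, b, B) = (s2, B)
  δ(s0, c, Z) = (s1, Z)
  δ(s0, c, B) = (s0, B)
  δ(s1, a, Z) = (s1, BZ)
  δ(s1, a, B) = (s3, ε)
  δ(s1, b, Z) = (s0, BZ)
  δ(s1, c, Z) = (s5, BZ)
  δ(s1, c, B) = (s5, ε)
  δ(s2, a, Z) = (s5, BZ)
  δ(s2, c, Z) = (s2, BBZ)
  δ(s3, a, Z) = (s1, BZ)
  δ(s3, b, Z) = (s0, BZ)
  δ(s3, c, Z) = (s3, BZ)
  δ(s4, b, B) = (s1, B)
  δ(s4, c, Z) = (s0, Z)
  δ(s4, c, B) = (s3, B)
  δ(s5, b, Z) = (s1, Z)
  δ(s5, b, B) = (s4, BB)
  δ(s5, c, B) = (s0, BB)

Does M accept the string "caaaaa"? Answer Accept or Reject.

(s0, caaaaa, Z) ⊢ (s1, aaaaa, Z) ⊢ (s1, aaaa, BZ) ⊢ (s3, aaa, Z) ⊢ (s1, aa, BZ) ⊢ (s3, a, Z) ⊢ (s1, ε, BZ)
All input consumed; state s1 ∈ F.

Accept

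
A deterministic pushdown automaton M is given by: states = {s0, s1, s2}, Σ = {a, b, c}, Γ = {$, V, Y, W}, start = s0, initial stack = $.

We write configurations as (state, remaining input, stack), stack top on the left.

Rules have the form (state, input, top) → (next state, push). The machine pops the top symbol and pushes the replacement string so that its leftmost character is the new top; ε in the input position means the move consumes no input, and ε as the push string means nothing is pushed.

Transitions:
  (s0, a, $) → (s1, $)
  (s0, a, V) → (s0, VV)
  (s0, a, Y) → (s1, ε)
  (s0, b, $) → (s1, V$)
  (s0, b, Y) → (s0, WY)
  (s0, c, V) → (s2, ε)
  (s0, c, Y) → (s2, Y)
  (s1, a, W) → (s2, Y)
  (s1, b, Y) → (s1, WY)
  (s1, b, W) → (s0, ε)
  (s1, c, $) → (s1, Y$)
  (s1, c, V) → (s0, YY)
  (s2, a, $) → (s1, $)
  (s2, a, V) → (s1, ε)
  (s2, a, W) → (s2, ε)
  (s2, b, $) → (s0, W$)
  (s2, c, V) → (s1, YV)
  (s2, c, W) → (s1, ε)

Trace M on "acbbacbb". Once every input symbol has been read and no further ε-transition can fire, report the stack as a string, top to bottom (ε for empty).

(s0, acbbacbb, $)
  read a, top $: go to s1, push $ → (s1, cbbacbb, $)
  read c, top $: go to s1, push Y$ → (s1, bbacbb, Y$)
  read b, top Y: go to s1, push WY → (s1, bacbb, WY$)
  read b, top W: go to s0, push ε → (s0, acbb, Y$)
  read a, top Y: go to s1, push ε → (s1, cbb, $)
  read c, top $: go to s1, push Y$ → (s1, bb, Y$)
  read b, top Y: go to s1, push WY → (s1, b, WY$)
  read b, top W: go to s0, push ε → (s0, ε, Y$)
All input consumed in state s0 with stack Y$.

Y$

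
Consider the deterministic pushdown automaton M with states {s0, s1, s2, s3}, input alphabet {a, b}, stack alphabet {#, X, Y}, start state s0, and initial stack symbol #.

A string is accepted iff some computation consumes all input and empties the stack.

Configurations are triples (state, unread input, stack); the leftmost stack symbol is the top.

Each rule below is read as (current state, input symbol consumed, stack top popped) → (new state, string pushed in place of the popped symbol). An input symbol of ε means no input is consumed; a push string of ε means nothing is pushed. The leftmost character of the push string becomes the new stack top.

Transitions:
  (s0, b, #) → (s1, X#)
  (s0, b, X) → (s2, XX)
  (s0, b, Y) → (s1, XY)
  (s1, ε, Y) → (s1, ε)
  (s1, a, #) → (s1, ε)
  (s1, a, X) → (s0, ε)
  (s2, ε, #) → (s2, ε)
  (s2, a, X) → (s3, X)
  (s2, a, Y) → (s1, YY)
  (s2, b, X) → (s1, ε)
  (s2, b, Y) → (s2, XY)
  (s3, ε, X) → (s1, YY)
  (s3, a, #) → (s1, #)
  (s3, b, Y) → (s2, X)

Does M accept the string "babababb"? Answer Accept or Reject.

Reject

(s0, babababb, #)
  read b, top #: go to s1, push X# → (s1, abababb, X#)
  read a, top X: go to s0, push ε → (s0, bababb, #)
  read b, top #: go to s1, push X# → (s1, ababb, X#)
  read a, top X: go to s0, push ε → (s0, babb, #)
  read b, top #: go to s1, push X# → (s1, abb, X#)
  read a, top X: go to s0, push ε → (s0, bb, #)
  read b, top #: go to s1, push X# → (s1, b, X#)
No transition applies at (s1, b, X#); input not fully consumed.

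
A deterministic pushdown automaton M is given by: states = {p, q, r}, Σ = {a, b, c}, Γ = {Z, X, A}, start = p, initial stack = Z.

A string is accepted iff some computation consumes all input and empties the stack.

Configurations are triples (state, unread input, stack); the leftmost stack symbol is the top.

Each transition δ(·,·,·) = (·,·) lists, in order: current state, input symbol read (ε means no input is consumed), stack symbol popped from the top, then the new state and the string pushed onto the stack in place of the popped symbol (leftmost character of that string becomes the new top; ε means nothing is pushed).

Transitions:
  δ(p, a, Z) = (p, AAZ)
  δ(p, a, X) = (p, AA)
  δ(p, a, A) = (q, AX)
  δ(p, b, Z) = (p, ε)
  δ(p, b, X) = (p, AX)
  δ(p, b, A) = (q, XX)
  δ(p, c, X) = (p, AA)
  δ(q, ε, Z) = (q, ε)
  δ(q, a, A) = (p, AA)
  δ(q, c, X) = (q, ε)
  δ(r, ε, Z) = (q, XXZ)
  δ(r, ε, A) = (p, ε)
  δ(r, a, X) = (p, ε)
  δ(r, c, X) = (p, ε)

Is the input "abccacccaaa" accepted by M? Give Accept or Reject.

(p, abccacccaaa, Z)
  read a, top Z: go to p, push AAZ → (p, bccacccaaa, AAZ)
  read b, top A: go to q, push XX → (q, ccacccaaa, XXAZ)
  read c, top X: go to q, push ε → (q, cacccaaa, XAZ)
  read c, top X: go to q, push ε → (q, acccaaa, AZ)
  read a, top A: go to p, push AA → (p, cccaaa, AAZ)
No transition applies at (p, cccaaa, AAZ); input not fully consumed.

Reject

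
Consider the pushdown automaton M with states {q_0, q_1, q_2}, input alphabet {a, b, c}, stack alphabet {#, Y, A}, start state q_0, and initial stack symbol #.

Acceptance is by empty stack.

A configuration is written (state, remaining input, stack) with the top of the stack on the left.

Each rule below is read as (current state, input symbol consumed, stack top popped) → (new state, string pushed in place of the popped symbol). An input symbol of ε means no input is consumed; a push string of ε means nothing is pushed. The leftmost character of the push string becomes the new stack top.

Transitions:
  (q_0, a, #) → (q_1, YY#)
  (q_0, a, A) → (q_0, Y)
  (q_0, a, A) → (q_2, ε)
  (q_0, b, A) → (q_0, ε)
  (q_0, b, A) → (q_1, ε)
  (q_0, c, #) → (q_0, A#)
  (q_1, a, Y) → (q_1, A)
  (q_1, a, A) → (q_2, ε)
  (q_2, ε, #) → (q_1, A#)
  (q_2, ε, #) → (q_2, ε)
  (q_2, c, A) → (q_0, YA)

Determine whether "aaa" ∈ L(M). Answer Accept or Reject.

Reject

No computation consumes all input and empties the stack.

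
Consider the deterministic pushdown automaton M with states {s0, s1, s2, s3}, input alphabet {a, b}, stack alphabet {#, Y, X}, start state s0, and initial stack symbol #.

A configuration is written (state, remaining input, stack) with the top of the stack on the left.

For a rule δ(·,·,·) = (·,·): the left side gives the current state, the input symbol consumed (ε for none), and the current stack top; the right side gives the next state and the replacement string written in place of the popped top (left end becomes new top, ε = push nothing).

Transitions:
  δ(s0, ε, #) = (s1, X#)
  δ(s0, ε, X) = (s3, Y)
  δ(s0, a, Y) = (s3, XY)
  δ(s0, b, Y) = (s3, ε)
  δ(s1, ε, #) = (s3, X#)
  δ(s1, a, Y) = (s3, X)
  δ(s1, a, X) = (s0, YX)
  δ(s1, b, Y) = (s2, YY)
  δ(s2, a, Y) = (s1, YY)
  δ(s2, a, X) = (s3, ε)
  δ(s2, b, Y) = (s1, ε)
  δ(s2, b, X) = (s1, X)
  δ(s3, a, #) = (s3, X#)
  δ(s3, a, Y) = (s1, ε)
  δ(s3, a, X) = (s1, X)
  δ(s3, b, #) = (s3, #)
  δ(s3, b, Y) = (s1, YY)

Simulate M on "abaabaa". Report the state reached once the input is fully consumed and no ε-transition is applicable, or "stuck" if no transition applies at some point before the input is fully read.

s0

(s0, abaabaa, #) ⊢ (s1, abaabaa, X#) ⊢ (s0, baabaa, YX#) ⊢ (s3, aabaa, X#) ⊢ (s1, abaa, X#) ⊢ (s0, baa, YX#) ⊢ (s3, aa, X#) ⊢ (s1, a, X#) ⊢ (s0, ε, YX#)
All input consumed; M is in state s0.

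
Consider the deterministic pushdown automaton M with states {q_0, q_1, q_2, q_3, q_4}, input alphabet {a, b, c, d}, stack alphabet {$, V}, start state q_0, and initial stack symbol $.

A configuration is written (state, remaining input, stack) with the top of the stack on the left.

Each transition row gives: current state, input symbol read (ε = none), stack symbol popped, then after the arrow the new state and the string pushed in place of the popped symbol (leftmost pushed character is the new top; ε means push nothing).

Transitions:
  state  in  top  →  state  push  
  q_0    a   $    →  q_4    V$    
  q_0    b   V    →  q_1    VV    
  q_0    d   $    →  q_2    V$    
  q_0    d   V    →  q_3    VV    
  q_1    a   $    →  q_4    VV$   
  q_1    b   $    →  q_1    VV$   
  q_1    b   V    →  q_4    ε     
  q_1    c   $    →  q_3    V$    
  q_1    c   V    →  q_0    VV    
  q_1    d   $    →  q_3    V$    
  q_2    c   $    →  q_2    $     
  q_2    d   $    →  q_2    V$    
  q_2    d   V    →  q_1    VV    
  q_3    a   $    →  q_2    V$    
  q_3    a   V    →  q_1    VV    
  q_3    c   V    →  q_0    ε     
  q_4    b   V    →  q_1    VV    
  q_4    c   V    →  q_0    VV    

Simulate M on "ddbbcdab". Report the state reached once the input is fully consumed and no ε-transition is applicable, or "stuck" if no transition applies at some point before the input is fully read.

(q_0, ddbbcdab, $) ⊢ (q_2, dbbcdab, V$) ⊢ (q_1, bbcdab, VV$) ⊢ (q_4, bcdab, V$) ⊢ (q_1, cdab, VV$) ⊢ (q_0, dab, VVV$) ⊢ (q_3, ab, VVVV$) ⊢ (q_1, b, VVVVV$) ⊢ (q_4, ε, VVVV$)
All input consumed; M is in state q_4.

q_4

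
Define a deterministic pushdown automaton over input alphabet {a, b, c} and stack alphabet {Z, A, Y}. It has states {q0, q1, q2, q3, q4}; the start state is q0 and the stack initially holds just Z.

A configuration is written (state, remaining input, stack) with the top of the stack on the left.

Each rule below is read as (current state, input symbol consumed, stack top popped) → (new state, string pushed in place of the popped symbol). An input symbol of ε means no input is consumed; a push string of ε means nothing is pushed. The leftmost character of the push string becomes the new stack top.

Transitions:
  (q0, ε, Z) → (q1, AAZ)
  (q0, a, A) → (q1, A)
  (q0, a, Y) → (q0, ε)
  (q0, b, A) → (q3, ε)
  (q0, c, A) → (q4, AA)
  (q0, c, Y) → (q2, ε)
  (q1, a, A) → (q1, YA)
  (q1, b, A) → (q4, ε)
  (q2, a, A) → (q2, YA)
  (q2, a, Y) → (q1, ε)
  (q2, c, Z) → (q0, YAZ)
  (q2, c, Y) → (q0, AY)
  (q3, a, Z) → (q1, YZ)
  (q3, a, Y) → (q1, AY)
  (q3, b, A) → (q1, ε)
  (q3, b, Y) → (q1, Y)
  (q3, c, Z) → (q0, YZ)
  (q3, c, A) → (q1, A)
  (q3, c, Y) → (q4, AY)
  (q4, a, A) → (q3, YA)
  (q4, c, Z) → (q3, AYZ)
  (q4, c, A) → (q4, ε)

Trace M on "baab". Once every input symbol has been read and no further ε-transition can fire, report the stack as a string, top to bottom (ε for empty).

YAZ

(q0, baab, Z)
  ε-move, top Z: go to q1, push AAZ → (q1, baab, AAZ)
  read b, top A: go to q4, push ε → (q4, aab, AZ)
  read a, top A: go to q3, push YA → (q3, ab, YAZ)
  read a, top Y: go to q1, push AY → (q1, b, AYAZ)
  read b, top A: go to q4, push ε → (q4, ε, YAZ)
All input consumed in state q4 with stack YAZ.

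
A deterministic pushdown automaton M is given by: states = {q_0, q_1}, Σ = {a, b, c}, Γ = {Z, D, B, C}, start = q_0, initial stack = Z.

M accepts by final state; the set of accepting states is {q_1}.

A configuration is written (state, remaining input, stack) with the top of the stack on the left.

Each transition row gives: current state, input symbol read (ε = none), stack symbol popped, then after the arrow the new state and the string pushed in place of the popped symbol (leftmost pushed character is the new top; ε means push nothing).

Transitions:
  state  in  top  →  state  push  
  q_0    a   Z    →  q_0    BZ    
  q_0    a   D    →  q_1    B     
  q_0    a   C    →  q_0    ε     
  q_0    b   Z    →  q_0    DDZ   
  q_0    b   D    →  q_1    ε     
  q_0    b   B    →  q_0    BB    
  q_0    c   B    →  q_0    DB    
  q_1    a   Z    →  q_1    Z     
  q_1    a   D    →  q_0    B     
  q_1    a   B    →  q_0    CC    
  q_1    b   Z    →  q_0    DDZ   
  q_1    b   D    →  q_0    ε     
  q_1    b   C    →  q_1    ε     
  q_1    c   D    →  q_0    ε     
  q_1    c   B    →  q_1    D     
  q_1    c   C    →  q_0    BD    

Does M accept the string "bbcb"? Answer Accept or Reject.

(q_0, bbcb, Z) ⊢ (q_0, bcb, DDZ) ⊢ (q_1, cb, DZ) ⊢ (q_0, b, Z) ⊢ (q_0, ε, DDZ)
All input consumed; state q_0 ∉ F and no further ε-move applies.

Reject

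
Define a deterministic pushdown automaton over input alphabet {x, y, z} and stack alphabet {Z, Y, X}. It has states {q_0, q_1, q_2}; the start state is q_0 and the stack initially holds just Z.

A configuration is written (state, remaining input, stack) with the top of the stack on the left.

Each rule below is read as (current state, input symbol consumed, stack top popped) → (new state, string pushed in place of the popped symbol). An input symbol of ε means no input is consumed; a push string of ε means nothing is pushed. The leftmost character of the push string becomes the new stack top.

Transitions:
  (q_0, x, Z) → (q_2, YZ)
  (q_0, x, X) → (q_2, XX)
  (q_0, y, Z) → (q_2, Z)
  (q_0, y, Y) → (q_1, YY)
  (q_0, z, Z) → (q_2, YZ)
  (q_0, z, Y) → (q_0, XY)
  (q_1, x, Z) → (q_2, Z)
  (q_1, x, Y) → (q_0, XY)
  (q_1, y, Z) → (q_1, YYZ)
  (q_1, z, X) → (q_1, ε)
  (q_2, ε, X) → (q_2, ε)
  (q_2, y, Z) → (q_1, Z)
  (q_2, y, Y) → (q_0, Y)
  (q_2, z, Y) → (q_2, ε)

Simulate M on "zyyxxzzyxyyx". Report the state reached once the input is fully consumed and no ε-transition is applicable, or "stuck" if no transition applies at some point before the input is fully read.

q_0

(q_0, zyyxxzzyxyyx, Z) ⊢ (q_2, yyxxzzyxyyx, YZ) ⊢ (q_0, yxxzzyxyyx, YZ) ⊢ (q_1, xxzzyxyyx, YYZ) ⊢ (q_0, xzzyxyyx, XYYZ) ⊢ (q_2, zzyxyyx, XXYYZ) ⊢ (q_2, zzyxyyx, XYYZ) ⊢ (q_2, zzyxyyx, YYZ) ⊢ (q_2, zyxyyx, YZ) ⊢ (q_2, yxyyx, Z) ⊢ (q_1, xyyx, Z) ⊢ (q_2, yyx, Z) ⊢ (q_1, yx, Z) ⊢ (q_1, x, YYZ) ⊢ (q_0, ε, XYYZ)
All input consumed; M is in state q_0.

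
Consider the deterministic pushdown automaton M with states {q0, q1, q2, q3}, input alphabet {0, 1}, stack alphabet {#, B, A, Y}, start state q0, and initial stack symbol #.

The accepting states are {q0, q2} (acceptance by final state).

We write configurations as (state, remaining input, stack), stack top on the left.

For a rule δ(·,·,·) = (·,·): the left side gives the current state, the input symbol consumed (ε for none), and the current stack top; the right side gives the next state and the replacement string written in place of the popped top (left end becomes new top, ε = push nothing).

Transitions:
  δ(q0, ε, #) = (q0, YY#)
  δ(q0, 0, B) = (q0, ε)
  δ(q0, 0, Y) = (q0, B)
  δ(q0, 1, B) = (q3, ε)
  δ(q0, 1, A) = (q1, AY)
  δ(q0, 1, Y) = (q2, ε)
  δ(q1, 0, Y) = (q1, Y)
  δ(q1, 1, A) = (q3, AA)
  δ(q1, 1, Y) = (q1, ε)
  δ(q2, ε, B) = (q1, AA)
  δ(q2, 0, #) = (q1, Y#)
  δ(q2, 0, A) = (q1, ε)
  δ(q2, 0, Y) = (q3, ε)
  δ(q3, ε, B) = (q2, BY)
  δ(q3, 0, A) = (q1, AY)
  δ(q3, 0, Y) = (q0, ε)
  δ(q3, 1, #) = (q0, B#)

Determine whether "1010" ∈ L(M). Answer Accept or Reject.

(q0, 1010, #) ⊢ (q0, 1010, YY#) ⊢ (q2, 010, Y#) ⊢ (q3, 10, #) ⊢ (q0, 0, B#) ⊢ (q0, ε, #)
All input consumed; state q0 ∈ F.

Accept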